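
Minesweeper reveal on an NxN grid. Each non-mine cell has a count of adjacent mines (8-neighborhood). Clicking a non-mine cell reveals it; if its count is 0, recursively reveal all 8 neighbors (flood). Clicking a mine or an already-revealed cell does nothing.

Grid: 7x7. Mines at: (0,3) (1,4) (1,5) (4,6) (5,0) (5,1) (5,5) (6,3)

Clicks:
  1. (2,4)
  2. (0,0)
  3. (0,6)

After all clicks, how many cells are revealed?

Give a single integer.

Click 1 (2,4) count=2: revealed 1 new [(2,4)] -> total=1
Click 2 (0,0) count=0: revealed 27 new [(0,0) (0,1) (0,2) (1,0) (1,1) (1,2) (1,3) (2,0) (2,1) (2,2) (2,3) (2,5) (3,0) (3,1) (3,2) (3,3) (3,4) (3,5) (4,0) (4,1) (4,2) (4,3) (4,4) (4,5) (5,2) (5,3) (5,4)] -> total=28
Click 3 (0,6) count=1: revealed 1 new [(0,6)] -> total=29

Answer: 29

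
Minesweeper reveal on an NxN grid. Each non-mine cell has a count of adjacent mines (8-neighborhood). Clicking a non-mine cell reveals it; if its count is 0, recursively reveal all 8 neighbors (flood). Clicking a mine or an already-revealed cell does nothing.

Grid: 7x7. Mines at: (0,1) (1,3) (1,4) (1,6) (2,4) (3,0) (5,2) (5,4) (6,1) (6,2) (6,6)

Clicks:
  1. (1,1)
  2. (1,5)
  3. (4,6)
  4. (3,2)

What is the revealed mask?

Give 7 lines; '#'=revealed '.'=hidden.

Answer: .......
.#...#.
.###.##
.###.##
.###.##
.....##
.......

Derivation:
Click 1 (1,1) count=1: revealed 1 new [(1,1)] -> total=1
Click 2 (1,5) count=3: revealed 1 new [(1,5)] -> total=2
Click 3 (4,6) count=0: revealed 8 new [(2,5) (2,6) (3,5) (3,6) (4,5) (4,6) (5,5) (5,6)] -> total=10
Click 4 (3,2) count=0: revealed 9 new [(2,1) (2,2) (2,3) (3,1) (3,2) (3,3) (4,1) (4,2) (4,3)] -> total=19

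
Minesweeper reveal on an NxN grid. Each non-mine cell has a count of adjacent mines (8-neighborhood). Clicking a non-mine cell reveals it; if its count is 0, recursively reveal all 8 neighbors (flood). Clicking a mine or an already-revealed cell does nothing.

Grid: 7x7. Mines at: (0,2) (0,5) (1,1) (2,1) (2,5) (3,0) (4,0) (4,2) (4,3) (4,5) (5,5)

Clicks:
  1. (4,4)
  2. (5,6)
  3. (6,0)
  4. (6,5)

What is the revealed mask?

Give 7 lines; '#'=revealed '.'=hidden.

Answer: .......
.......
.......
.......
....#..
#####.#
######.

Derivation:
Click 1 (4,4) count=3: revealed 1 new [(4,4)] -> total=1
Click 2 (5,6) count=2: revealed 1 new [(5,6)] -> total=2
Click 3 (6,0) count=0: revealed 10 new [(5,0) (5,1) (5,2) (5,3) (5,4) (6,0) (6,1) (6,2) (6,3) (6,4)] -> total=12
Click 4 (6,5) count=1: revealed 1 new [(6,5)] -> total=13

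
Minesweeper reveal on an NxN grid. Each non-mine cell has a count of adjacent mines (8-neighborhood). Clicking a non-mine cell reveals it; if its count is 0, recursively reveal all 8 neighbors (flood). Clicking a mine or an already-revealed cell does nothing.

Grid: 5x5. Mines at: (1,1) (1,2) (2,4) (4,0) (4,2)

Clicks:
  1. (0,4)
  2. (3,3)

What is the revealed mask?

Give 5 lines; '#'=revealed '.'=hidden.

Click 1 (0,4) count=0: revealed 4 new [(0,3) (0,4) (1,3) (1,4)] -> total=4
Click 2 (3,3) count=2: revealed 1 new [(3,3)] -> total=5

Answer: ...##
...##
.....
...#.
.....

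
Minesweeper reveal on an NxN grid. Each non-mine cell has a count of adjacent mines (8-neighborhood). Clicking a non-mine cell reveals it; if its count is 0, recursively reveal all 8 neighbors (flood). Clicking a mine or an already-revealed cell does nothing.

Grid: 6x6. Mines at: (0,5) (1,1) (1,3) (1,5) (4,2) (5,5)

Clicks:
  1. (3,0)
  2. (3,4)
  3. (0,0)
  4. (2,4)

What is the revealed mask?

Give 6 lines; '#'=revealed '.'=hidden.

Click 1 (3,0) count=0: revealed 8 new [(2,0) (2,1) (3,0) (3,1) (4,0) (4,1) (5,0) (5,1)] -> total=8
Click 2 (3,4) count=0: revealed 9 new [(2,3) (2,4) (2,5) (3,3) (3,4) (3,5) (4,3) (4,4) (4,5)] -> total=17
Click 3 (0,0) count=1: revealed 1 new [(0,0)] -> total=18
Click 4 (2,4) count=2: revealed 0 new [(none)] -> total=18

Answer: #.....
......
##.###
##.###
##.###
##....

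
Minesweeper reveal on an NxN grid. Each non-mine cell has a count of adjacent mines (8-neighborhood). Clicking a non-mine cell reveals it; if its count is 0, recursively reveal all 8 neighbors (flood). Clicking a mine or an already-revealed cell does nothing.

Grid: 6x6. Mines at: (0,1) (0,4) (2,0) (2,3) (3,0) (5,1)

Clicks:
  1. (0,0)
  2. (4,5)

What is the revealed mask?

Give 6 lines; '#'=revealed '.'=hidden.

Click 1 (0,0) count=1: revealed 1 new [(0,0)] -> total=1
Click 2 (4,5) count=0: revealed 16 new [(1,4) (1,5) (2,4) (2,5) (3,2) (3,3) (3,4) (3,5) (4,2) (4,3) (4,4) (4,5) (5,2) (5,3) (5,4) (5,5)] -> total=17

Answer: #.....
....##
....##
..####
..####
..####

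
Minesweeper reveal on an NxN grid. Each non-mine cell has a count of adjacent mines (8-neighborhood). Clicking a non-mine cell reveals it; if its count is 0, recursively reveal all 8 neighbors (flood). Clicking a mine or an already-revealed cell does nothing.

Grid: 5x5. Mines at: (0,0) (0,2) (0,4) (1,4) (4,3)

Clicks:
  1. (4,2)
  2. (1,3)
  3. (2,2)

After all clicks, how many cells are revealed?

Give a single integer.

Click 1 (4,2) count=1: revealed 1 new [(4,2)] -> total=1
Click 2 (1,3) count=3: revealed 1 new [(1,3)] -> total=2
Click 3 (2,2) count=0: revealed 13 new [(1,0) (1,1) (1,2) (2,0) (2,1) (2,2) (2,3) (3,0) (3,1) (3,2) (3,3) (4,0) (4,1)] -> total=15

Answer: 15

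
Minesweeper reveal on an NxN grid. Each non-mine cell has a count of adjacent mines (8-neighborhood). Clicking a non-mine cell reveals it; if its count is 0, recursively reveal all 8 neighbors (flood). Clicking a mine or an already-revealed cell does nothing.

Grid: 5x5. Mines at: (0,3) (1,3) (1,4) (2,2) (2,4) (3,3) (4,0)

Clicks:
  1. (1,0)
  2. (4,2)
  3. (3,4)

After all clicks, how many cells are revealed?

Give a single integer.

Click 1 (1,0) count=0: revealed 10 new [(0,0) (0,1) (0,2) (1,0) (1,1) (1,2) (2,0) (2,1) (3,0) (3,1)] -> total=10
Click 2 (4,2) count=1: revealed 1 new [(4,2)] -> total=11
Click 3 (3,4) count=2: revealed 1 new [(3,4)] -> total=12

Answer: 12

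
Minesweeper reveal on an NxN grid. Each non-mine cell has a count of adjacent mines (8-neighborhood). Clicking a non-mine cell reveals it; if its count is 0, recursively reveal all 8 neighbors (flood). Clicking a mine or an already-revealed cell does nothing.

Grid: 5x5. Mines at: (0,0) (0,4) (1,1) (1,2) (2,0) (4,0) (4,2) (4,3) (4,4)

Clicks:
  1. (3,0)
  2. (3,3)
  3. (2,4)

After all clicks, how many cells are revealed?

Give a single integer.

Answer: 7

Derivation:
Click 1 (3,0) count=2: revealed 1 new [(3,0)] -> total=1
Click 2 (3,3) count=3: revealed 1 new [(3,3)] -> total=2
Click 3 (2,4) count=0: revealed 5 new [(1,3) (1,4) (2,3) (2,4) (3,4)] -> total=7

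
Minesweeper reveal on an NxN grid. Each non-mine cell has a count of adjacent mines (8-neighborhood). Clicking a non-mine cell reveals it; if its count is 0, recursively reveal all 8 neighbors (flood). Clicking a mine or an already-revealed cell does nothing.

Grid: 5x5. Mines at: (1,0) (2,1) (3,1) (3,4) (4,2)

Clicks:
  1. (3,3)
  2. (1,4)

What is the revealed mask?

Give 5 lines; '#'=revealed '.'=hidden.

Click 1 (3,3) count=2: revealed 1 new [(3,3)] -> total=1
Click 2 (1,4) count=0: revealed 11 new [(0,1) (0,2) (0,3) (0,4) (1,1) (1,2) (1,3) (1,4) (2,2) (2,3) (2,4)] -> total=12

Answer: .####
.####
..###
...#.
.....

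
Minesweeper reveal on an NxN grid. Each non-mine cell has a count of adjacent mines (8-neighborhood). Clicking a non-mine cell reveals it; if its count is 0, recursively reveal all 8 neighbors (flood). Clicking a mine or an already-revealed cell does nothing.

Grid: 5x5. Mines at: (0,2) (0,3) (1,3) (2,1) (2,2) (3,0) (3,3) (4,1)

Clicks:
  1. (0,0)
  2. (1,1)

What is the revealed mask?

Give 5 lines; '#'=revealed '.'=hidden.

Answer: ##...
##...
.....
.....
.....

Derivation:
Click 1 (0,0) count=0: revealed 4 new [(0,0) (0,1) (1,0) (1,1)] -> total=4
Click 2 (1,1) count=3: revealed 0 new [(none)] -> total=4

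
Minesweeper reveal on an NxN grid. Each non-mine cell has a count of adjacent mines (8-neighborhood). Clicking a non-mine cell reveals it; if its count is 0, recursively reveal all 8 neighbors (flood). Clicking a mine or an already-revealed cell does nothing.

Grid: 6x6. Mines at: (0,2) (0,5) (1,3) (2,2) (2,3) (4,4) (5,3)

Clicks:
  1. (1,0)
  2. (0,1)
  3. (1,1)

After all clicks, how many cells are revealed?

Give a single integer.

Answer: 15

Derivation:
Click 1 (1,0) count=0: revealed 15 new [(0,0) (0,1) (1,0) (1,1) (2,0) (2,1) (3,0) (3,1) (3,2) (4,0) (4,1) (4,2) (5,0) (5,1) (5,2)] -> total=15
Click 2 (0,1) count=1: revealed 0 new [(none)] -> total=15
Click 3 (1,1) count=2: revealed 0 new [(none)] -> total=15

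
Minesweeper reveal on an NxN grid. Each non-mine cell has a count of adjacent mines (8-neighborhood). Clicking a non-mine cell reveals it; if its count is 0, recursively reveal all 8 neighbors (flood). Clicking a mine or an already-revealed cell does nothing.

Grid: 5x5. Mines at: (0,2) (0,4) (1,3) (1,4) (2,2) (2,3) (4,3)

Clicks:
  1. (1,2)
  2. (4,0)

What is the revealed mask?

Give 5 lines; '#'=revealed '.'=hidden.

Answer: ##...
###..
##...
###..
###..

Derivation:
Click 1 (1,2) count=4: revealed 1 new [(1,2)] -> total=1
Click 2 (4,0) count=0: revealed 12 new [(0,0) (0,1) (1,0) (1,1) (2,0) (2,1) (3,0) (3,1) (3,2) (4,0) (4,1) (4,2)] -> total=13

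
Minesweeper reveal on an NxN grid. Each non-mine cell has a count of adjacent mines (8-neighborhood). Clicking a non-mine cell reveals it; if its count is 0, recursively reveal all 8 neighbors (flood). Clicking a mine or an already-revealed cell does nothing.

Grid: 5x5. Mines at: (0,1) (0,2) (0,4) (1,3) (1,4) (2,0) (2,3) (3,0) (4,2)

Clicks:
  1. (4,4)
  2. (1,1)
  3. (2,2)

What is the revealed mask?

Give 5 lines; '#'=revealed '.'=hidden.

Click 1 (4,4) count=0: revealed 4 new [(3,3) (3,4) (4,3) (4,4)] -> total=4
Click 2 (1,1) count=3: revealed 1 new [(1,1)] -> total=5
Click 3 (2,2) count=2: revealed 1 new [(2,2)] -> total=6

Answer: .....
.#...
..#..
...##
...##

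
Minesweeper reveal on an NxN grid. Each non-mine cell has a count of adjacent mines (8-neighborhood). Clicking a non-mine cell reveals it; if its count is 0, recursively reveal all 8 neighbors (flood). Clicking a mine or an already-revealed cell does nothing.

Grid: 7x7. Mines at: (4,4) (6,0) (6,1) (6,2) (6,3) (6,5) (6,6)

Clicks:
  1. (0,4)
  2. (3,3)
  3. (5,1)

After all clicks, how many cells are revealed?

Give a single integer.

Answer: 40

Derivation:
Click 1 (0,4) count=0: revealed 40 new [(0,0) (0,1) (0,2) (0,3) (0,4) (0,5) (0,6) (1,0) (1,1) (1,2) (1,3) (1,4) (1,5) (1,6) (2,0) (2,1) (2,2) (2,3) (2,4) (2,5) (2,6) (3,0) (3,1) (3,2) (3,3) (3,4) (3,5) (3,6) (4,0) (4,1) (4,2) (4,3) (4,5) (4,6) (5,0) (5,1) (5,2) (5,3) (5,5) (5,6)] -> total=40
Click 2 (3,3) count=1: revealed 0 new [(none)] -> total=40
Click 3 (5,1) count=3: revealed 0 new [(none)] -> total=40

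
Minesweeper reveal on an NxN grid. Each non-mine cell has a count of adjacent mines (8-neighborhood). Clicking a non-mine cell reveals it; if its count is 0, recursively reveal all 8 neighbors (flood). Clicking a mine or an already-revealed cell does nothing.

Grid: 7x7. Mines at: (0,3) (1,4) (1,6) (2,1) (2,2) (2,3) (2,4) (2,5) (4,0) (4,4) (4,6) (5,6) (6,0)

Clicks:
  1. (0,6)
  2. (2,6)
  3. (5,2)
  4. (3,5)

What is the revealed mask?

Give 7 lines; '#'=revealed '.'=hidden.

Answer: ......#
.......
......#
.###.#.
.###...
.#####.
.#####.

Derivation:
Click 1 (0,6) count=1: revealed 1 new [(0,6)] -> total=1
Click 2 (2,6) count=2: revealed 1 new [(2,6)] -> total=2
Click 3 (5,2) count=0: revealed 16 new [(3,1) (3,2) (3,3) (4,1) (4,2) (4,3) (5,1) (5,2) (5,3) (5,4) (5,5) (6,1) (6,2) (6,3) (6,4) (6,5)] -> total=18
Click 4 (3,5) count=4: revealed 1 new [(3,5)] -> total=19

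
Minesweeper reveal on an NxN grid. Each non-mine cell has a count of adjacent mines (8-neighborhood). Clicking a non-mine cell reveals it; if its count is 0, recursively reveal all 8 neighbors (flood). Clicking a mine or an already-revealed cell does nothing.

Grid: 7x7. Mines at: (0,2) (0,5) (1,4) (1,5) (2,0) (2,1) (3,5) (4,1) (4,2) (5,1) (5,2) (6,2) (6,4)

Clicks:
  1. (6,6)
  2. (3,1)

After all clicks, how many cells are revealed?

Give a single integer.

Click 1 (6,6) count=0: revealed 6 new [(4,5) (4,6) (5,5) (5,6) (6,5) (6,6)] -> total=6
Click 2 (3,1) count=4: revealed 1 new [(3,1)] -> total=7

Answer: 7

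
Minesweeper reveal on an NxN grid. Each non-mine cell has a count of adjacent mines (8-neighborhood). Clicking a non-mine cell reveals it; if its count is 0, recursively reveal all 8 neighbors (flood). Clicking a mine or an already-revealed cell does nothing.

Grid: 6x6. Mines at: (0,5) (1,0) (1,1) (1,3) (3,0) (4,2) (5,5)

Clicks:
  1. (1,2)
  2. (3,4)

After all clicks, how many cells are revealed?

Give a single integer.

Answer: 12

Derivation:
Click 1 (1,2) count=2: revealed 1 new [(1,2)] -> total=1
Click 2 (3,4) count=0: revealed 11 new [(1,4) (1,5) (2,3) (2,4) (2,5) (3,3) (3,4) (3,5) (4,3) (4,4) (4,5)] -> total=12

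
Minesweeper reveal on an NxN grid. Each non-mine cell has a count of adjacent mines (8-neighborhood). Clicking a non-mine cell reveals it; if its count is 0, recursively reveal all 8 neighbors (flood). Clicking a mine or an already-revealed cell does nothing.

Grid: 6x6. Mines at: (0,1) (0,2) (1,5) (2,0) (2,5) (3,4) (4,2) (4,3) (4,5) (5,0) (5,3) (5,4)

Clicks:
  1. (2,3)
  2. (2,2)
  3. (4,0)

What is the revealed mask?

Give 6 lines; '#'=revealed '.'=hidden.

Click 1 (2,3) count=1: revealed 1 new [(2,3)] -> total=1
Click 2 (2,2) count=0: revealed 8 new [(1,1) (1,2) (1,3) (2,1) (2,2) (3,1) (3,2) (3,3)] -> total=9
Click 3 (4,0) count=1: revealed 1 new [(4,0)] -> total=10

Answer: ......
.###..
.###..
.###..
#.....
......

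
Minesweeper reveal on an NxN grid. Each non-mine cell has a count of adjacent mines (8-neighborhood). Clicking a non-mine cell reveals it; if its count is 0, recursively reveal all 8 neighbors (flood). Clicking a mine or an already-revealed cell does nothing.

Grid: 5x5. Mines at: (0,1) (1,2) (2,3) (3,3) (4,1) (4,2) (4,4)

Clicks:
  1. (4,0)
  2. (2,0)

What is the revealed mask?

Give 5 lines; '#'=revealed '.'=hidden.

Answer: .....
##...
##...
##...
#....

Derivation:
Click 1 (4,0) count=1: revealed 1 new [(4,0)] -> total=1
Click 2 (2,0) count=0: revealed 6 new [(1,0) (1,1) (2,0) (2,1) (3,0) (3,1)] -> total=7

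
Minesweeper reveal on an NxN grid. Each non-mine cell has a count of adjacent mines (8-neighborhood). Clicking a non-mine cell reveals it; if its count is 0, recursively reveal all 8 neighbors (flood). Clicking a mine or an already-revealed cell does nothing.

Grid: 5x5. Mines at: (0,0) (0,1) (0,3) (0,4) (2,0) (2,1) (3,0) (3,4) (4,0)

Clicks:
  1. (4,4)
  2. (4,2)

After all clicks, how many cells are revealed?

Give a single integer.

Click 1 (4,4) count=1: revealed 1 new [(4,4)] -> total=1
Click 2 (4,2) count=0: revealed 6 new [(3,1) (3,2) (3,3) (4,1) (4,2) (4,3)] -> total=7

Answer: 7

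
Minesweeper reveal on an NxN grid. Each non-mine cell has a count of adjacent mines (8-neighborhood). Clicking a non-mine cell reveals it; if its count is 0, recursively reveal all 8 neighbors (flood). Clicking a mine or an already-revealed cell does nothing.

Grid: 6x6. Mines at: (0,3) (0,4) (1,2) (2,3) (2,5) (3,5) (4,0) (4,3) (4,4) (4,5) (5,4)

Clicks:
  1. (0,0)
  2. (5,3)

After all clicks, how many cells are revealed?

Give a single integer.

Answer: 9

Derivation:
Click 1 (0,0) count=0: revealed 8 new [(0,0) (0,1) (1,0) (1,1) (2,0) (2,1) (3,0) (3,1)] -> total=8
Click 2 (5,3) count=3: revealed 1 new [(5,3)] -> total=9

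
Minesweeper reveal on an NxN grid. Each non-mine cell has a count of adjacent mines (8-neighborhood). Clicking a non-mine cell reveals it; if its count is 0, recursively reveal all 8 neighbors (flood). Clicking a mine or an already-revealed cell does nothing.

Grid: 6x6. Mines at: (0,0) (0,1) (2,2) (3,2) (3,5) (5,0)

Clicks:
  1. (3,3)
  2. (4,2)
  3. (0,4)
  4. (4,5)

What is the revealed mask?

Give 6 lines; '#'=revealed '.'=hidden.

Answer: ..####
..####
...###
...#..
..#..#
......

Derivation:
Click 1 (3,3) count=2: revealed 1 new [(3,3)] -> total=1
Click 2 (4,2) count=1: revealed 1 new [(4,2)] -> total=2
Click 3 (0,4) count=0: revealed 11 new [(0,2) (0,3) (0,4) (0,5) (1,2) (1,3) (1,4) (1,5) (2,3) (2,4) (2,5)] -> total=13
Click 4 (4,5) count=1: revealed 1 new [(4,5)] -> total=14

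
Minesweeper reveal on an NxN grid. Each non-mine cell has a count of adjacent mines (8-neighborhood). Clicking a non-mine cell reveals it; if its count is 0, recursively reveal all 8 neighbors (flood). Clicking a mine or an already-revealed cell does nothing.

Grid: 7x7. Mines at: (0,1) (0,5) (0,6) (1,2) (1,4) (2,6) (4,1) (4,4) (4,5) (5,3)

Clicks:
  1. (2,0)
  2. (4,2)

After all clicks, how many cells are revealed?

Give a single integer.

Answer: 7

Derivation:
Click 1 (2,0) count=0: revealed 6 new [(1,0) (1,1) (2,0) (2,1) (3,0) (3,1)] -> total=6
Click 2 (4,2) count=2: revealed 1 new [(4,2)] -> total=7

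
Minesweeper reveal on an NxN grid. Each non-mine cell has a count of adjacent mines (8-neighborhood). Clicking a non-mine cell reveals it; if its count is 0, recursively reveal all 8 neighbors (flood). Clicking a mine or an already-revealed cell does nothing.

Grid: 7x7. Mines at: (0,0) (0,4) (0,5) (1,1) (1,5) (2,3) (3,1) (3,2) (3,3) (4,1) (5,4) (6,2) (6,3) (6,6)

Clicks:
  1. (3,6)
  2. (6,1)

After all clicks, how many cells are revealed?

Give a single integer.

Answer: 12

Derivation:
Click 1 (3,6) count=0: revealed 11 new [(2,4) (2,5) (2,6) (3,4) (3,5) (3,6) (4,4) (4,5) (4,6) (5,5) (5,6)] -> total=11
Click 2 (6,1) count=1: revealed 1 new [(6,1)] -> total=12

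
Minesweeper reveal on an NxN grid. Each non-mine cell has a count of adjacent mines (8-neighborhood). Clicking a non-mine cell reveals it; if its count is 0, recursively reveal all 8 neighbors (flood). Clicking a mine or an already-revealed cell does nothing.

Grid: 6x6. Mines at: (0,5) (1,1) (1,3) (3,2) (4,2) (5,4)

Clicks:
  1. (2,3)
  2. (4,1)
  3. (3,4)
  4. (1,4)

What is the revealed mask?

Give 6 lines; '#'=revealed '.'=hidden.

Answer: ......
....##
...###
...###
.#.###
......

Derivation:
Click 1 (2,3) count=2: revealed 1 new [(2,3)] -> total=1
Click 2 (4,1) count=2: revealed 1 new [(4,1)] -> total=2
Click 3 (3,4) count=0: revealed 10 new [(1,4) (1,5) (2,4) (2,5) (3,3) (3,4) (3,5) (4,3) (4,4) (4,5)] -> total=12
Click 4 (1,4) count=2: revealed 0 new [(none)] -> total=12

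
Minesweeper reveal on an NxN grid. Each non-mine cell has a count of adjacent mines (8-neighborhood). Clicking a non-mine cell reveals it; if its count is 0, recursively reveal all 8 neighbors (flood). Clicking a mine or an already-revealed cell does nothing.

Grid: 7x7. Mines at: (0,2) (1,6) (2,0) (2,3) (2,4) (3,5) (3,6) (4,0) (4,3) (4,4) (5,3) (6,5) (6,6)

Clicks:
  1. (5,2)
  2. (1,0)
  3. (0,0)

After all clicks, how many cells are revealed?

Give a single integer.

Answer: 5

Derivation:
Click 1 (5,2) count=2: revealed 1 new [(5,2)] -> total=1
Click 2 (1,0) count=1: revealed 1 new [(1,0)] -> total=2
Click 3 (0,0) count=0: revealed 3 new [(0,0) (0,1) (1,1)] -> total=5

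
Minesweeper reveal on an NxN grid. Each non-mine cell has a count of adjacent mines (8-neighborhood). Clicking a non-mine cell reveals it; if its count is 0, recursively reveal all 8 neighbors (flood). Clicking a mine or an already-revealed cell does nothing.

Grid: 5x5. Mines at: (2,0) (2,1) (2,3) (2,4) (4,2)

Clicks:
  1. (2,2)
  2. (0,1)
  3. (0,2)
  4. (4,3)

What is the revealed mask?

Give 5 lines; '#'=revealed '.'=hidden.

Click 1 (2,2) count=2: revealed 1 new [(2,2)] -> total=1
Click 2 (0,1) count=0: revealed 10 new [(0,0) (0,1) (0,2) (0,3) (0,4) (1,0) (1,1) (1,2) (1,3) (1,4)] -> total=11
Click 3 (0,2) count=0: revealed 0 new [(none)] -> total=11
Click 4 (4,3) count=1: revealed 1 new [(4,3)] -> total=12

Answer: #####
#####
..#..
.....
...#.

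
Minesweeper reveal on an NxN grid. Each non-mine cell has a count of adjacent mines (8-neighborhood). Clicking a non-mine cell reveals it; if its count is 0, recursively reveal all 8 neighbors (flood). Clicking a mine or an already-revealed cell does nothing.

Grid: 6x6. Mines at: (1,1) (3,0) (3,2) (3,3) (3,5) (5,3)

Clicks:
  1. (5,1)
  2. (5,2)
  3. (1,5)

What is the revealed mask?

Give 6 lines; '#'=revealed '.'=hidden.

Answer: ..####
..####
..####
......
###...
###...

Derivation:
Click 1 (5,1) count=0: revealed 6 new [(4,0) (4,1) (4,2) (5,0) (5,1) (5,2)] -> total=6
Click 2 (5,2) count=1: revealed 0 new [(none)] -> total=6
Click 3 (1,5) count=0: revealed 12 new [(0,2) (0,3) (0,4) (0,5) (1,2) (1,3) (1,4) (1,5) (2,2) (2,3) (2,4) (2,5)] -> total=18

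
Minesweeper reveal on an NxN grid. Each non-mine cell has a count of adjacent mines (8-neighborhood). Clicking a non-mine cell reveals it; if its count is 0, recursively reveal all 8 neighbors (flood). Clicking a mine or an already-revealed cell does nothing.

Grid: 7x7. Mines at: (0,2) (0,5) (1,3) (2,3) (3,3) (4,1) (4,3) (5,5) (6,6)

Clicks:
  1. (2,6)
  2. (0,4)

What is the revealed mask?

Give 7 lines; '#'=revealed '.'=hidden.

Click 1 (2,6) count=0: revealed 12 new [(1,4) (1,5) (1,6) (2,4) (2,5) (2,6) (3,4) (3,5) (3,6) (4,4) (4,5) (4,6)] -> total=12
Click 2 (0,4) count=2: revealed 1 new [(0,4)] -> total=13

Answer: ....#..
....###
....###
....###
....###
.......
.......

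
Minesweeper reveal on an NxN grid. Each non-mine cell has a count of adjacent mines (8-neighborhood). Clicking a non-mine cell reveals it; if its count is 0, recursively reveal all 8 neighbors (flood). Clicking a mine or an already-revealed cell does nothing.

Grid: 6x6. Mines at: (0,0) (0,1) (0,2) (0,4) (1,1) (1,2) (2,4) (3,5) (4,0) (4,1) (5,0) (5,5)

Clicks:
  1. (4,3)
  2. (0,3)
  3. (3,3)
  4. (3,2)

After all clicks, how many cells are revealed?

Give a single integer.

Answer: 10

Derivation:
Click 1 (4,3) count=0: revealed 9 new [(3,2) (3,3) (3,4) (4,2) (4,3) (4,4) (5,2) (5,3) (5,4)] -> total=9
Click 2 (0,3) count=3: revealed 1 new [(0,3)] -> total=10
Click 3 (3,3) count=1: revealed 0 new [(none)] -> total=10
Click 4 (3,2) count=1: revealed 0 new [(none)] -> total=10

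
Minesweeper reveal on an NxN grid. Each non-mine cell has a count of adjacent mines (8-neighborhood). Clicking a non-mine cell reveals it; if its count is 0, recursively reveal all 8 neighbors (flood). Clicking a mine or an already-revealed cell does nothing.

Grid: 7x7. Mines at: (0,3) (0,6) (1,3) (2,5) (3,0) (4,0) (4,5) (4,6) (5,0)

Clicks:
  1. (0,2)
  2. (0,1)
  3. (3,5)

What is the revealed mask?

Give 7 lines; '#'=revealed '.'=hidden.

Click 1 (0,2) count=2: revealed 1 new [(0,2)] -> total=1
Click 2 (0,1) count=0: revealed 8 new [(0,0) (0,1) (1,0) (1,1) (1,2) (2,0) (2,1) (2,2)] -> total=9
Click 3 (3,5) count=3: revealed 1 new [(3,5)] -> total=10

Answer: ###....
###....
###....
.....#.
.......
.......
.......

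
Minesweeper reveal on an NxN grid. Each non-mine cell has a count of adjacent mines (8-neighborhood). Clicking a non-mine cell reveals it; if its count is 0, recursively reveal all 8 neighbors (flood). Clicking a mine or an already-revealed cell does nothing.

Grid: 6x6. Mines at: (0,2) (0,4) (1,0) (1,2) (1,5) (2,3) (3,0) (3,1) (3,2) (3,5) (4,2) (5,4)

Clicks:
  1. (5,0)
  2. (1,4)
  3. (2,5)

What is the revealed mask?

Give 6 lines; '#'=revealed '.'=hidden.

Answer: ......
....#.
.....#
......
##....
##....

Derivation:
Click 1 (5,0) count=0: revealed 4 new [(4,0) (4,1) (5,0) (5,1)] -> total=4
Click 2 (1,4) count=3: revealed 1 new [(1,4)] -> total=5
Click 3 (2,5) count=2: revealed 1 new [(2,5)] -> total=6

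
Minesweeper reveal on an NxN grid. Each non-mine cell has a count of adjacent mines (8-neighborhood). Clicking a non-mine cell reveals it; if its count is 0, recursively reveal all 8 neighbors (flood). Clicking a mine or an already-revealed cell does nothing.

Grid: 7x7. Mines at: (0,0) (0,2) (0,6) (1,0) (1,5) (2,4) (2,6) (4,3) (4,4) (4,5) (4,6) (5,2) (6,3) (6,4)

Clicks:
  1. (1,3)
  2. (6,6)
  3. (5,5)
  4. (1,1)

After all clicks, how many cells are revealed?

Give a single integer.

Click 1 (1,3) count=2: revealed 1 new [(1,3)] -> total=1
Click 2 (6,6) count=0: revealed 4 new [(5,5) (5,6) (6,5) (6,6)] -> total=5
Click 3 (5,5) count=4: revealed 0 new [(none)] -> total=5
Click 4 (1,1) count=3: revealed 1 new [(1,1)] -> total=6

Answer: 6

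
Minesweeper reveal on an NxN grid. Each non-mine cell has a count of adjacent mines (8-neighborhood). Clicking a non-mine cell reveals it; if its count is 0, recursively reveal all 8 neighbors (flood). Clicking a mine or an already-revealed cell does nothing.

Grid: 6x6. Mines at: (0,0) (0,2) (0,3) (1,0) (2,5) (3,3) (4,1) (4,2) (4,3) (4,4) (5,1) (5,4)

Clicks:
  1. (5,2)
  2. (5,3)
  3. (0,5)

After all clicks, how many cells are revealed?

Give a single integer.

Answer: 6

Derivation:
Click 1 (5,2) count=4: revealed 1 new [(5,2)] -> total=1
Click 2 (5,3) count=4: revealed 1 new [(5,3)] -> total=2
Click 3 (0,5) count=0: revealed 4 new [(0,4) (0,5) (1,4) (1,5)] -> total=6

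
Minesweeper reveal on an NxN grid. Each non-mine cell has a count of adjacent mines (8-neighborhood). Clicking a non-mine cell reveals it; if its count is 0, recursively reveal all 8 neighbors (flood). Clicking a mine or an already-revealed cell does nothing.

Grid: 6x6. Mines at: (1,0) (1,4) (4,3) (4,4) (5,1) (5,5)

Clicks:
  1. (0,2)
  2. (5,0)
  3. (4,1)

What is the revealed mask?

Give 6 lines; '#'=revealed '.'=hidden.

Click 1 (0,2) count=0: revealed 17 new [(0,1) (0,2) (0,3) (1,1) (1,2) (1,3) (2,0) (2,1) (2,2) (2,3) (3,0) (3,1) (3,2) (3,3) (4,0) (4,1) (4,2)] -> total=17
Click 2 (5,0) count=1: revealed 1 new [(5,0)] -> total=18
Click 3 (4,1) count=1: revealed 0 new [(none)] -> total=18

Answer: .###..
.###..
####..
####..
###...
#.....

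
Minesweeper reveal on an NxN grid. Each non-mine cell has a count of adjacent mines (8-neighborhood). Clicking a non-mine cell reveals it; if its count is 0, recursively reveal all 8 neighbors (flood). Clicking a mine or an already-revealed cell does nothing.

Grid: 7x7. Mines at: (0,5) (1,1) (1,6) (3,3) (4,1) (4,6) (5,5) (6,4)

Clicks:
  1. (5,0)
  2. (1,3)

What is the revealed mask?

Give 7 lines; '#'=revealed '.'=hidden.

Answer: ..###..
..###..
..###..
.......
.......
#......
.......

Derivation:
Click 1 (5,0) count=1: revealed 1 new [(5,0)] -> total=1
Click 2 (1,3) count=0: revealed 9 new [(0,2) (0,3) (0,4) (1,2) (1,3) (1,4) (2,2) (2,3) (2,4)] -> total=10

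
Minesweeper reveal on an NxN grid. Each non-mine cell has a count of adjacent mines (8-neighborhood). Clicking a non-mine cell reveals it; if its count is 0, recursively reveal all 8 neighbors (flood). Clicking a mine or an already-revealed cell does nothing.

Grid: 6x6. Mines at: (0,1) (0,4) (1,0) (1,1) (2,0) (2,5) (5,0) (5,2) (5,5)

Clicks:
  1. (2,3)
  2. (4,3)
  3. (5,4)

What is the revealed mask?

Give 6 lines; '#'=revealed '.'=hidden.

Click 1 (2,3) count=0: revealed 15 new [(1,2) (1,3) (1,4) (2,1) (2,2) (2,3) (2,4) (3,1) (3,2) (3,3) (3,4) (4,1) (4,2) (4,3) (4,4)] -> total=15
Click 2 (4,3) count=1: revealed 0 new [(none)] -> total=15
Click 3 (5,4) count=1: revealed 1 new [(5,4)] -> total=16

Answer: ......
..###.
.####.
.####.
.####.
....#.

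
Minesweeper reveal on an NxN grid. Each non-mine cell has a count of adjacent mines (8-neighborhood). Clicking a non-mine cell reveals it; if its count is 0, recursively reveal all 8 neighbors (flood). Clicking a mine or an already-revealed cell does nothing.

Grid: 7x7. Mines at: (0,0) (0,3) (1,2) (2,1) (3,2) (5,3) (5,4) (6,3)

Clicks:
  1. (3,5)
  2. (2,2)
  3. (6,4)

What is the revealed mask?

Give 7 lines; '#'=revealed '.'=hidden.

Answer: ....###
...####
..#####
...####
...####
.....##
....###

Derivation:
Click 1 (3,5) count=0: revealed 23 new [(0,4) (0,5) (0,6) (1,3) (1,4) (1,5) (1,6) (2,3) (2,4) (2,5) (2,6) (3,3) (3,4) (3,5) (3,6) (4,3) (4,4) (4,5) (4,6) (5,5) (5,6) (6,5) (6,6)] -> total=23
Click 2 (2,2) count=3: revealed 1 new [(2,2)] -> total=24
Click 3 (6,4) count=3: revealed 1 new [(6,4)] -> total=25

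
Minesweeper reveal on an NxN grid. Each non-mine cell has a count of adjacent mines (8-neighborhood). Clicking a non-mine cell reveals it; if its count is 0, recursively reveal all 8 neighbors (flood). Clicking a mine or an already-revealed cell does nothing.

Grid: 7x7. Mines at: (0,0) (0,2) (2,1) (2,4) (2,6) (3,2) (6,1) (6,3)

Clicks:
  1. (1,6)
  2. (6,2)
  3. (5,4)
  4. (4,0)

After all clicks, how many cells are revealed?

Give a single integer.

Answer: 9

Derivation:
Click 1 (1,6) count=1: revealed 1 new [(1,6)] -> total=1
Click 2 (6,2) count=2: revealed 1 new [(6,2)] -> total=2
Click 3 (5,4) count=1: revealed 1 new [(5,4)] -> total=3
Click 4 (4,0) count=0: revealed 6 new [(3,0) (3,1) (4,0) (4,1) (5,0) (5,1)] -> total=9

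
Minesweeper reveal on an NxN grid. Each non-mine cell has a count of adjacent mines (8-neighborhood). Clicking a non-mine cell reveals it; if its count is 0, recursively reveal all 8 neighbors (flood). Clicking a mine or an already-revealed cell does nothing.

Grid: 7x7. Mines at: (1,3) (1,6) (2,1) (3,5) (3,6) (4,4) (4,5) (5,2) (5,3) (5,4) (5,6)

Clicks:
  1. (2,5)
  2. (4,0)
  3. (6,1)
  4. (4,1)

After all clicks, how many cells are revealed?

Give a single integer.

Answer: 9

Derivation:
Click 1 (2,5) count=3: revealed 1 new [(2,5)] -> total=1
Click 2 (4,0) count=0: revealed 8 new [(3,0) (3,1) (4,0) (4,1) (5,0) (5,1) (6,0) (6,1)] -> total=9
Click 3 (6,1) count=1: revealed 0 new [(none)] -> total=9
Click 4 (4,1) count=1: revealed 0 new [(none)] -> total=9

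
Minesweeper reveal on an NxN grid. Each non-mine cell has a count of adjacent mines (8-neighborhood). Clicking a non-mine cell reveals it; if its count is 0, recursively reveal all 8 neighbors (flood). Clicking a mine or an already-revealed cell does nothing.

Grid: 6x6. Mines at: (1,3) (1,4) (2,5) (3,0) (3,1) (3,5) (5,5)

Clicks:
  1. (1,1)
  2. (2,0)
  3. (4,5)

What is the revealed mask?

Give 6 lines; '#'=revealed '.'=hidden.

Answer: ###...
###...
###...
......
.....#
......

Derivation:
Click 1 (1,1) count=0: revealed 9 new [(0,0) (0,1) (0,2) (1,0) (1,1) (1,2) (2,0) (2,1) (2,2)] -> total=9
Click 2 (2,0) count=2: revealed 0 new [(none)] -> total=9
Click 3 (4,5) count=2: revealed 1 new [(4,5)] -> total=10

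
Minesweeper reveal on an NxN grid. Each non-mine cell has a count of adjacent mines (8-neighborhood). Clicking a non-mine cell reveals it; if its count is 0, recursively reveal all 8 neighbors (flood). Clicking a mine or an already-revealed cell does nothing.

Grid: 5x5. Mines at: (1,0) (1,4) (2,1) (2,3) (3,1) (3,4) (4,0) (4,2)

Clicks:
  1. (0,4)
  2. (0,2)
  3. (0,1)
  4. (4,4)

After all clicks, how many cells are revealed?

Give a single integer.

Answer: 8

Derivation:
Click 1 (0,4) count=1: revealed 1 new [(0,4)] -> total=1
Click 2 (0,2) count=0: revealed 6 new [(0,1) (0,2) (0,3) (1,1) (1,2) (1,3)] -> total=7
Click 3 (0,1) count=1: revealed 0 new [(none)] -> total=7
Click 4 (4,4) count=1: revealed 1 new [(4,4)] -> total=8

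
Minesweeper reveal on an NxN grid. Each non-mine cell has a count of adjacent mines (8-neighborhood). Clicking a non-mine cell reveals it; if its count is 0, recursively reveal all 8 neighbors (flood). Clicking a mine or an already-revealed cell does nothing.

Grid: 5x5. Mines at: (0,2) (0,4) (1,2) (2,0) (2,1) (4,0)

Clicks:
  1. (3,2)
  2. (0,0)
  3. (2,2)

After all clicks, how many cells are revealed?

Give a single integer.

Answer: 6

Derivation:
Click 1 (3,2) count=1: revealed 1 new [(3,2)] -> total=1
Click 2 (0,0) count=0: revealed 4 new [(0,0) (0,1) (1,0) (1,1)] -> total=5
Click 3 (2,2) count=2: revealed 1 new [(2,2)] -> total=6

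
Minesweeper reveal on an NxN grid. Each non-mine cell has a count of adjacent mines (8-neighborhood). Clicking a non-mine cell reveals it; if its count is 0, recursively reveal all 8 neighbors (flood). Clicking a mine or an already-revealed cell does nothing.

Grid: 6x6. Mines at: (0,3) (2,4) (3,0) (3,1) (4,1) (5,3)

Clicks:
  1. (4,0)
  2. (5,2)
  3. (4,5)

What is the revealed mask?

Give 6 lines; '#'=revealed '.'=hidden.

Click 1 (4,0) count=3: revealed 1 new [(4,0)] -> total=1
Click 2 (5,2) count=2: revealed 1 new [(5,2)] -> total=2
Click 3 (4,5) count=0: revealed 6 new [(3,4) (3,5) (4,4) (4,5) (5,4) (5,5)] -> total=8

Answer: ......
......
......
....##
#...##
..#.##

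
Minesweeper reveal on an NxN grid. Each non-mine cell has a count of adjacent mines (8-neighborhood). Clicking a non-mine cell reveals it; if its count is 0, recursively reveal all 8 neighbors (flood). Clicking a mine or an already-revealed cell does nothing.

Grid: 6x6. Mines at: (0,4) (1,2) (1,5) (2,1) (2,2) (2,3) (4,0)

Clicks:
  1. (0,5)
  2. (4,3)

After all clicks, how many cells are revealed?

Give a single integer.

Click 1 (0,5) count=2: revealed 1 new [(0,5)] -> total=1
Click 2 (4,3) count=0: revealed 17 new [(2,4) (2,5) (3,1) (3,2) (3,3) (3,4) (3,5) (4,1) (4,2) (4,3) (4,4) (4,5) (5,1) (5,2) (5,3) (5,4) (5,5)] -> total=18

Answer: 18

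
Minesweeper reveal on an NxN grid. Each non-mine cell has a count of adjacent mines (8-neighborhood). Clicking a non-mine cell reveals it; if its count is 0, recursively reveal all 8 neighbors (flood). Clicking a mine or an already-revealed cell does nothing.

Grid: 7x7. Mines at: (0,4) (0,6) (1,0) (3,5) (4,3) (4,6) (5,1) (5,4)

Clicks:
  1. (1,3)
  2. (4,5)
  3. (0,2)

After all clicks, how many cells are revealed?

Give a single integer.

Answer: 21

Derivation:
Click 1 (1,3) count=1: revealed 1 new [(1,3)] -> total=1
Click 2 (4,5) count=3: revealed 1 new [(4,5)] -> total=2
Click 3 (0,2) count=0: revealed 19 new [(0,1) (0,2) (0,3) (1,1) (1,2) (1,4) (2,0) (2,1) (2,2) (2,3) (2,4) (3,0) (3,1) (3,2) (3,3) (3,4) (4,0) (4,1) (4,2)] -> total=21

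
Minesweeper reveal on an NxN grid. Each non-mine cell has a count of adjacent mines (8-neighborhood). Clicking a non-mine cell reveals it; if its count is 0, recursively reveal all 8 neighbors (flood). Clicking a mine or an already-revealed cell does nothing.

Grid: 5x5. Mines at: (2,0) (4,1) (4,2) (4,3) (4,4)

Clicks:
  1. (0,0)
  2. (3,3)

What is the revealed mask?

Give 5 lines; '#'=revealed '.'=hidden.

Click 1 (0,0) count=0: revealed 18 new [(0,0) (0,1) (0,2) (0,3) (0,4) (1,0) (1,1) (1,2) (1,3) (1,4) (2,1) (2,2) (2,3) (2,4) (3,1) (3,2) (3,3) (3,4)] -> total=18
Click 2 (3,3) count=3: revealed 0 new [(none)] -> total=18

Answer: #####
#####
.####
.####
.....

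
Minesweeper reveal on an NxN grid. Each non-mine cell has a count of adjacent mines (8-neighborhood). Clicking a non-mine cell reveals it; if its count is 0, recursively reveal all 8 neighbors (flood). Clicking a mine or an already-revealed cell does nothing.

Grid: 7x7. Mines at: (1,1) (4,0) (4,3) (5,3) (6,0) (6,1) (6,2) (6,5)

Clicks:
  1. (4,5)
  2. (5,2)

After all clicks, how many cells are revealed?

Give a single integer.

Answer: 27

Derivation:
Click 1 (4,5) count=0: revealed 26 new [(0,2) (0,3) (0,4) (0,5) (0,6) (1,2) (1,3) (1,4) (1,5) (1,6) (2,2) (2,3) (2,4) (2,5) (2,6) (3,2) (3,3) (3,4) (3,5) (3,6) (4,4) (4,5) (4,6) (5,4) (5,5) (5,6)] -> total=26
Click 2 (5,2) count=4: revealed 1 new [(5,2)] -> total=27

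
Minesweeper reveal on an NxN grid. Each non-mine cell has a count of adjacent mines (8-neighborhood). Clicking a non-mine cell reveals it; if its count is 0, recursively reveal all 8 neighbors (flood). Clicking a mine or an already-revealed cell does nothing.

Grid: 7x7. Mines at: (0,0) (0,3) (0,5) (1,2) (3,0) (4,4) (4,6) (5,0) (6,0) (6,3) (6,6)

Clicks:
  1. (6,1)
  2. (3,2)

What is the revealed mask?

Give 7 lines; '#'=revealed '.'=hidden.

Answer: .......
.......
.###...
.###...
.###...
.###...
.#.....

Derivation:
Click 1 (6,1) count=2: revealed 1 new [(6,1)] -> total=1
Click 2 (3,2) count=0: revealed 12 new [(2,1) (2,2) (2,3) (3,1) (3,2) (3,3) (4,1) (4,2) (4,3) (5,1) (5,2) (5,3)] -> total=13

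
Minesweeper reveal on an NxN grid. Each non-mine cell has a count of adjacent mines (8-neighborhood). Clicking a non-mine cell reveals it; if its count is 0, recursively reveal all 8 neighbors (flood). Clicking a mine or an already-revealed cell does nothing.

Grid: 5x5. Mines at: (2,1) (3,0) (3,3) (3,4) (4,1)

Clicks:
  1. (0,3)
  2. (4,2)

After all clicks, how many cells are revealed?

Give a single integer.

Click 1 (0,3) count=0: revealed 13 new [(0,0) (0,1) (0,2) (0,3) (0,4) (1,0) (1,1) (1,2) (1,3) (1,4) (2,2) (2,3) (2,4)] -> total=13
Click 2 (4,2) count=2: revealed 1 new [(4,2)] -> total=14

Answer: 14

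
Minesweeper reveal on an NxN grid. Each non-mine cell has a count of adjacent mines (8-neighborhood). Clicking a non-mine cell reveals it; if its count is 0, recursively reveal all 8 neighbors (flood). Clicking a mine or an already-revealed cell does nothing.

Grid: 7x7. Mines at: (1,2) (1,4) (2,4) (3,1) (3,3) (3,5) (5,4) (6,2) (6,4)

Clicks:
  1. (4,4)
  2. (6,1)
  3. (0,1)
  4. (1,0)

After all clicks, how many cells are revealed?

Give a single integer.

Click 1 (4,4) count=3: revealed 1 new [(4,4)] -> total=1
Click 2 (6,1) count=1: revealed 1 new [(6,1)] -> total=2
Click 3 (0,1) count=1: revealed 1 new [(0,1)] -> total=3
Click 4 (1,0) count=0: revealed 5 new [(0,0) (1,0) (1,1) (2,0) (2,1)] -> total=8

Answer: 8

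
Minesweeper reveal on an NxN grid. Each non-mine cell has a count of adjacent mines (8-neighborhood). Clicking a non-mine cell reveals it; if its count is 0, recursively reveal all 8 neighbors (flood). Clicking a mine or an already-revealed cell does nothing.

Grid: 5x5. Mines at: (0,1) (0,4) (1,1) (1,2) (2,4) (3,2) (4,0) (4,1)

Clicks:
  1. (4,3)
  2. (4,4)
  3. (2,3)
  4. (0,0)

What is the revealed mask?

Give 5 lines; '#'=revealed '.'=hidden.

Answer: #....
.....
...#.
...##
...##

Derivation:
Click 1 (4,3) count=1: revealed 1 new [(4,3)] -> total=1
Click 2 (4,4) count=0: revealed 3 new [(3,3) (3,4) (4,4)] -> total=4
Click 3 (2,3) count=3: revealed 1 new [(2,3)] -> total=5
Click 4 (0,0) count=2: revealed 1 new [(0,0)] -> total=6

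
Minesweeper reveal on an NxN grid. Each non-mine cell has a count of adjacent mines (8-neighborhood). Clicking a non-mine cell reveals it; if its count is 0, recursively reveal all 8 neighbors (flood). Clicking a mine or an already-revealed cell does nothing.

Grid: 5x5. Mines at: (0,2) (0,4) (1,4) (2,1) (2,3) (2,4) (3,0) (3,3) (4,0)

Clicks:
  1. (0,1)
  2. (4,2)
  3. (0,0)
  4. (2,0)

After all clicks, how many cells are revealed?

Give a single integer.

Click 1 (0,1) count=1: revealed 1 new [(0,1)] -> total=1
Click 2 (4,2) count=1: revealed 1 new [(4,2)] -> total=2
Click 3 (0,0) count=0: revealed 3 new [(0,0) (1,0) (1,1)] -> total=5
Click 4 (2,0) count=2: revealed 1 new [(2,0)] -> total=6

Answer: 6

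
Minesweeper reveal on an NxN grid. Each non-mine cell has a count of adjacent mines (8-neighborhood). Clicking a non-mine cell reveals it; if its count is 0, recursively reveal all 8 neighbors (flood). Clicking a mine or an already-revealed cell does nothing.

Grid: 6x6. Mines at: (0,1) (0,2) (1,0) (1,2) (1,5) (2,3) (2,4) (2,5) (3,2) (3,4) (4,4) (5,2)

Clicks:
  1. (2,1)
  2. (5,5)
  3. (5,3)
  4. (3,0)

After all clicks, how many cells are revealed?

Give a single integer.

Click 1 (2,1) count=3: revealed 1 new [(2,1)] -> total=1
Click 2 (5,5) count=1: revealed 1 new [(5,5)] -> total=2
Click 3 (5,3) count=2: revealed 1 new [(5,3)] -> total=3
Click 4 (3,0) count=0: revealed 7 new [(2,0) (3,0) (3,1) (4,0) (4,1) (5,0) (5,1)] -> total=10

Answer: 10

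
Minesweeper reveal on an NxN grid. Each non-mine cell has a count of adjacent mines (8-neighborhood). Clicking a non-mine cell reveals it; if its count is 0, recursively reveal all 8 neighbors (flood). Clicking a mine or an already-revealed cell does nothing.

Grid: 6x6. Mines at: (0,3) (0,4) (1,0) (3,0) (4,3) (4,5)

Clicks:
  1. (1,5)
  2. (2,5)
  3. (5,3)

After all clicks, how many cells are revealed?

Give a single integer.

Answer: 16

Derivation:
Click 1 (1,5) count=1: revealed 1 new [(1,5)] -> total=1
Click 2 (2,5) count=0: revealed 14 new [(1,1) (1,2) (1,3) (1,4) (2,1) (2,2) (2,3) (2,4) (2,5) (3,1) (3,2) (3,3) (3,4) (3,5)] -> total=15
Click 3 (5,3) count=1: revealed 1 new [(5,3)] -> total=16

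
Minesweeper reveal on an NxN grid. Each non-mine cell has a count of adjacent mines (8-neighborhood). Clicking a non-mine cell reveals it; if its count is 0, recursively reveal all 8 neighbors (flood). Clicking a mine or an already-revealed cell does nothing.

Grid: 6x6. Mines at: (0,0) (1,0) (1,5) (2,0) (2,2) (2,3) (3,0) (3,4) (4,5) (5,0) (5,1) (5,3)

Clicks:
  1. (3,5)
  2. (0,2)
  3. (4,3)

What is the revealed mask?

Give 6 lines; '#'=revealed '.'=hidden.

Answer: .####.
.####.
......
.....#
...#..
......

Derivation:
Click 1 (3,5) count=2: revealed 1 new [(3,5)] -> total=1
Click 2 (0,2) count=0: revealed 8 new [(0,1) (0,2) (0,3) (0,4) (1,1) (1,2) (1,3) (1,4)] -> total=9
Click 3 (4,3) count=2: revealed 1 new [(4,3)] -> total=10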